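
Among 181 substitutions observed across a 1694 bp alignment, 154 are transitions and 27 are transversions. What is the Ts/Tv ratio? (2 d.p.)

R = 154/27 = 5.703703… ≈ 5.70 (to 2 d.p.).

5.70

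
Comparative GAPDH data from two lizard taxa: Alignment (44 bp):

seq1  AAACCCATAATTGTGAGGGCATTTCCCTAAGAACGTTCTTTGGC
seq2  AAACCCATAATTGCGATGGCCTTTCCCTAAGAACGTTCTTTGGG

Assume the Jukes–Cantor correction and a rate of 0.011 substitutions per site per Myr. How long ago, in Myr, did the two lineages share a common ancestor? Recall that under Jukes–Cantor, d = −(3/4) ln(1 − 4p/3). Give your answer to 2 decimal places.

4.40

The sequences differ at 4 of 44 sites (14, 17, 21, 44), so p = 4/44 ≈ 0.090909.
d = −(3/4) ln(1 − 4p/3) = −0.75 ln(1 − 0.121212) = −0.75 ln(0.878788)
  = −0.75 × (-0.129212) = 0.096909 substitutions/site.
Under a molecular clock d = 2μt, so t = d/(2μ) = 0.096909 / (2 × 0.011) = 4.40 Myr.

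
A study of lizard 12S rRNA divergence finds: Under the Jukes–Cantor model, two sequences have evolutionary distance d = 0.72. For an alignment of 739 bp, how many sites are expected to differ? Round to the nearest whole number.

342

Invert JC69: p = (3/4)(1 − e^(−4d/3)) = 0.75 × (1 − e^(-0.96)) = 0.75 × (1 − 0.382893) = 0.462830.
Expected differing sites = pL ≈ 0.462830 × 739 = 342.03137 ≈ 342.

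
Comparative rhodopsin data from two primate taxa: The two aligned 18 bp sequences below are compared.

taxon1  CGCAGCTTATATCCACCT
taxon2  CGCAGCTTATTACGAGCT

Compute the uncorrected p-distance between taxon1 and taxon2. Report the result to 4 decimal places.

0.2222

The sequences differ at 4 of 18 positions (sites 11, 12, 14, 16).
p = 4/18 = 0.222222… ≈ 0.2222 (to 4 d.p.).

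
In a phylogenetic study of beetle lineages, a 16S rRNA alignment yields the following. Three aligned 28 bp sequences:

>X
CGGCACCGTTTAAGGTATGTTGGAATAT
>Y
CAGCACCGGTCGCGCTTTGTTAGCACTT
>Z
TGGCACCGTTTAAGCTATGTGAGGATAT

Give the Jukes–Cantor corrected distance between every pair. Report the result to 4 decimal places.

X–Y: 11/28 sites differ → p ≈ 0.392857, d = −0.75 ln(1 − 0.523809) = 0.556452 ≈ 0.5565.
X–Z: 5/28 sites differ → p ≈ 0.178571, d = −0.75 ln(1 − 0.238095) = 0.203950 ≈ 0.2040.
Y–Z: 11/28 sites differ → p ≈ 0.392857, d = −0.75 ln(1 − 0.523809) = 0.556452 ≈ 0.5565.

d(X,Y) = 0.5565, d(X,Z) = 0.2040, d(Y,Z) = 0.5565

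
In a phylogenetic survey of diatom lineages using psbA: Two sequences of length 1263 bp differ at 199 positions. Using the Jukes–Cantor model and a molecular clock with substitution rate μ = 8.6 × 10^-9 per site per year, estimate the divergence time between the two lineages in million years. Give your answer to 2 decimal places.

p = 199/1263 ≈ 0.157561.
d = −(3/4) ln(1 − 4p/3) = −0.75 ln(1 − 0.210081) = −0.75 ln(0.789919)
  = −0.75 × (-0.235825) = 0.176869 substitutions/site.
Under a molecular clock d = 2μt, so t = d/(2μ) = 0.176869 / (2 × 8.6 × 10^-9) = 10.28 million years.

10.28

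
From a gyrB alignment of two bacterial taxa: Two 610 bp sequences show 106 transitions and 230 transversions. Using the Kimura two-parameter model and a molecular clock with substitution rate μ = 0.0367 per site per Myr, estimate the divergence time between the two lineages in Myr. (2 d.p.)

P = 106/610 ≈ 0.17377 and Q = 230/610 ≈ 0.377049.
Under the Kimura two-parameter model, d = −½ ln(1 − 2P − Q) − ¼ ln(1 − 2Q).
1 − 2P − Q = 0.275411, giving −½ ln(0.275411) = 0.644745.
1 − 2Q = 0.245902, giving −¼ ln(0.245902) = 0.350706.
d = 0.644745 + 0.350706 = 0.995451.
Under a molecular clock d = 2μt, so t = d/(2μ) = 0.995451 / (2 × 0.0367) = 13.56 Myr.

13.56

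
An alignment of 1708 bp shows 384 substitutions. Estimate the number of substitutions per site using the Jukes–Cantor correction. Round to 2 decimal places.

p = 384/1708 ≈ 0.224824.
d = −(3/4) ln(1 − 4p/3) = −0.75 ln(1 − 0.299765) = −0.75 ln(0.700235)
  = −0.75 × (-0.356339) = 0.267254 substitutions/site.

0.27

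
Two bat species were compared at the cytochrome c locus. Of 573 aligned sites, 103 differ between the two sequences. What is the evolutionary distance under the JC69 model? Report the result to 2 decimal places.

p = 103/573 ≈ 0.179756.
d = −(3/4) ln(1 − 4p/3) = −0.75 ln(1 − 0.239675) = −0.75 ln(0.760325)
  = −0.75 × (-0.274009) = 0.205507 substitutions/site.

0.21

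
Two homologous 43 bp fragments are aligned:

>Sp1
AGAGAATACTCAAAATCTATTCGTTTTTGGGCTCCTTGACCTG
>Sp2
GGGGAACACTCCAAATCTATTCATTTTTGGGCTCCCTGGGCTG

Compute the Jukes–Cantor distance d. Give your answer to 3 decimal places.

0.214

The sequences differ at 8 of 43 sites (1, 3, 7, 12, 23, 36, 39, 40), so p = 8/43 ≈ 0.186047.
d = −(3/4) ln(1 − 4p/3) = −0.75 ln(1 − 0.248063) = −0.75 ln(0.751937)
  = −0.75 × (-0.285103) = 0.213827 substitutions/site.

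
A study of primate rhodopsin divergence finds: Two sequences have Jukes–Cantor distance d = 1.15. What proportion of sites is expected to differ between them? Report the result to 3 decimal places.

p = (3/4)(1 − e^(−4d/3)) = 0.75 × (1 − e^(-1.533333)) = 0.75 × (1 − 0.215815) = 0.588139.

0.588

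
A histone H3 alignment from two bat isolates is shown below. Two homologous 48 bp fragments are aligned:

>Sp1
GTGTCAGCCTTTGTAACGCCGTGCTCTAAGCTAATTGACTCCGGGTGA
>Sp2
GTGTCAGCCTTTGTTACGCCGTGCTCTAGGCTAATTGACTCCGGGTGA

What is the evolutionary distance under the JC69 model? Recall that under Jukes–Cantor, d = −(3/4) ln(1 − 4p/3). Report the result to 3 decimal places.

The sequences differ at 2 of 48 sites (15, 29), so p = 2/48 ≈ 0.041667.
d = −(3/4) ln(1 − 4p/3) = −0.75 ln(1 − 0.055556) = −0.75 ln(0.944444)
  = −0.75 × (-0.057159) = 0.042869 substitutions/site.

0.043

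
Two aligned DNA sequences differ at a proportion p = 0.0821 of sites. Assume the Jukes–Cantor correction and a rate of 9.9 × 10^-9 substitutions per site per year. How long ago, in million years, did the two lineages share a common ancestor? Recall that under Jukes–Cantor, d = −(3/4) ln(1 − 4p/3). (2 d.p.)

d = −(3/4) ln(1 − 4p/3) = −0.75 ln(1 − 0.109467) = −0.75 ln(0.890533)
  = −0.75 × (-0.115935) = 0.086951 substitutions/site.
Under a molecular clock d = 2μt, so t = d/(2μ) = 0.086951 / (2 × 9.9 × 10^-9) = 4.39 million years.

4.39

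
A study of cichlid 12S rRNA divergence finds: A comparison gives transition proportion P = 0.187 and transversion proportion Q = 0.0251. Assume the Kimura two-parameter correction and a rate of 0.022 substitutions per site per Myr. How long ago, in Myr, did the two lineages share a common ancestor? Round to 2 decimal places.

Under the Kimura two-parameter model, d = −½ ln(1 − 2P − Q) − ¼ ln(1 − 2Q).
1 − 2P − Q = 0.6009, giving −½ ln(0.6009) = 0.254663.
1 − 2Q = 0.9498, giving −¼ ln(0.9498) = 0.012876.
d = 0.254663 + 0.012876 = 0.267539.
Under a molecular clock d = 2μt, so t = d/(2μ) = 0.267539 / (2 × 0.022) = 6.08 Myr.

6.08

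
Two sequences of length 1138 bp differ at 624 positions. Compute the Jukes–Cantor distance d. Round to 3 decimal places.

p = 624/1138 ≈ 0.54833.
d = −(3/4) ln(1 − 4p/3) = −0.75 ln(1 − 0.731107) = −0.75 ln(0.268893)
  = −0.75 × (-1.313442) = 0.985082 substitutions/site.

0.985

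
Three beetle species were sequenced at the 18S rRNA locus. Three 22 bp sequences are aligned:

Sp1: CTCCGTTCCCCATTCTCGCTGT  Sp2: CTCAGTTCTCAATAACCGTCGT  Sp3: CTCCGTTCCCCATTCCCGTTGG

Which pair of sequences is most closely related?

Sp1–Sp2: 8/22 differ, p = 0.364, d = 0.497.
Sp1–Sp3: 3/22 differ, p = 0.136, d = 0.151.
Sp2–Sp3: 7/22 differ, p = 0.318, d = 0.414.
The smallest distance is between Sp1 and Sp3.

Sp1 and Sp3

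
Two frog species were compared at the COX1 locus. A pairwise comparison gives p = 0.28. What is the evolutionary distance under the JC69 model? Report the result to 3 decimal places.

d = −(3/4) ln(1 − 4p/3) = −0.75 ln(1 − 0.373333) = −0.75 ln(0.626667)
  = −0.75 × (-0.467340) = 0.350505 substitutions/site.

0.351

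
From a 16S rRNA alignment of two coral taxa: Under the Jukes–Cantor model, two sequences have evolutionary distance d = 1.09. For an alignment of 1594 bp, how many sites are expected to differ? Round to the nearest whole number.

Invert JC69: p = (3/4)(1 − e^(−4d/3)) = 0.75 × (1 − e^(-1.453333)) = 0.75 × (1 − 0.233790) = 0.574658.
Expected differing sites = pL ≈ 0.574658 × 1594 = 916.004852 ≈ 916.

916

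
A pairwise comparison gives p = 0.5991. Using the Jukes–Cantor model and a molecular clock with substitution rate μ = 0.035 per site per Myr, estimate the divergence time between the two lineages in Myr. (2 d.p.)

17.18

d = −(3/4) ln(1 − 4p/3) = −0.75 ln(1 − 0.7988) = −0.75 ln(0.2012)
  = −0.75 × (-1.603456) = 1.202592 substitutions/site.
Under a molecular clock d = 2μt, so t = d/(2μ) = 1.202592 / (2 × 0.035) = 17.18 Myr.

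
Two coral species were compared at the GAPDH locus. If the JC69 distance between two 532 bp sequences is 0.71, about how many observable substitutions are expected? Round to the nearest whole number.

244

Invert JC69: p = (3/4)(1 − e^(−4d/3)) = 0.75 × (1 − e^(-0.946667)) = 0.75 × (1 − 0.388032) = 0.458976.
Expected differing sites = pL ≈ 0.458976 × 532 = 244.175232 ≈ 244.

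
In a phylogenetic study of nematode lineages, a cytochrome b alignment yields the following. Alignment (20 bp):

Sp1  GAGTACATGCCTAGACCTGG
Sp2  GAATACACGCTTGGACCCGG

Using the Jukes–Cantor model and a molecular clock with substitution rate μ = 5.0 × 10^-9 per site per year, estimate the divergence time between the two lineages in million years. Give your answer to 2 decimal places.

The sequences differ at 5 of 20 sites (3, 8, 11, 13, 18), so p = 5/20 = 0.25.
d = −(3/4) ln(1 − 4p/3) = −0.75 ln(1 − 0.333333) = −0.75 ln(0.666667)
  = −0.75 × (-0.405465) = 0.304099 substitutions/site.
Under a molecular clock d = 2μt, so t = d/(2μ) = 0.304099 / (2 × 5.0 × 10^-9) = 30.41 million years.

30.41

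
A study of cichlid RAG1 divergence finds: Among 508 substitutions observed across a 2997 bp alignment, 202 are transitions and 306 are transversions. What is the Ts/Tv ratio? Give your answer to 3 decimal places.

0.660

R = 202/306 = 0.660130… ≈ 0.660 (to 3 d.p.).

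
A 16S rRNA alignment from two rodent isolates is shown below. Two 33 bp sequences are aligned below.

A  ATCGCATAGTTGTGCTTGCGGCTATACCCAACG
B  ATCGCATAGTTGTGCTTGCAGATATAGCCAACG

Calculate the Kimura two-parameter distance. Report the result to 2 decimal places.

0.10

Of 33 sites, 1 differences are transitions and 2 are transversions, so P = 1/33 ≈ 0.030303 and Q = 2/33 ≈ 0.060606.
Under the Kimura two-parameter model, d = −½ ln(1 − 2P − Q) − ¼ ln(1 − 2Q).
1 − 2P − Q = 0.878788, giving −½ ln(0.878788) = 0.064606.
1 − 2Q = 0.878788, giving −¼ ln(0.878788) = 0.032303.
d = 0.064606 + 0.032303 = 0.096909.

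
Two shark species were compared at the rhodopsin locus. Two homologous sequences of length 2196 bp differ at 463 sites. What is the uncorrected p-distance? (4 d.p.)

p = 463/2196 = 0.210837… ≈ 0.2108 (to 4 d.p.).

0.2108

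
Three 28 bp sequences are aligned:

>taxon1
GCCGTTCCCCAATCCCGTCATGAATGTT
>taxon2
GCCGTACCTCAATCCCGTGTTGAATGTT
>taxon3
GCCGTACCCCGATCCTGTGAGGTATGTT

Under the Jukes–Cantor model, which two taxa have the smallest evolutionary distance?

taxon1 and taxon2

taxon1–taxon2: 4/28 differ, p = 0.143, d = 0.158.
taxon1–taxon3: 6/28 differ, p = 0.214, d = 0.252.
taxon2–taxon3: 6/28 differ, p = 0.214, d = 0.252.
The smallest distance is between taxon1 and taxon2.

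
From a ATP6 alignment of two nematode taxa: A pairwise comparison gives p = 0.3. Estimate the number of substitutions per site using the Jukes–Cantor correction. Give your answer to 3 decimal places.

0.383

d = −(3/4) ln(1 − 4p/3) = −0.75 ln(1 − 0.4) = −0.75 ln(0.6)
  = −0.75 × (-0.510826) = 0.383120 substitutions/site.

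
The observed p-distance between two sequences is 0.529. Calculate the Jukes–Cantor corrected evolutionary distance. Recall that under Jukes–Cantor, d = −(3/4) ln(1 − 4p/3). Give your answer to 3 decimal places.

d = −(3/4) ln(1 − 4p/3) = −0.75 ln(1 − 0.705333) = −0.75 ln(0.294667)
  = −0.75 × (-1.221909) = 0.916432 substitutions/site.

0.916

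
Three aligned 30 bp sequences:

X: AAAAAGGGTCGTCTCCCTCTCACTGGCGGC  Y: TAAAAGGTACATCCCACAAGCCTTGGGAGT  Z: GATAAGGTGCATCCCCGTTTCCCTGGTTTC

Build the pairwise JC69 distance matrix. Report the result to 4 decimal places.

X–Y: 14/30 sites differ → p ≈ 0.466667, d = −0.75 ln(1 − 0.622223) = 0.730088 ≈ 0.7301.
X–Z: 12/30 sites differ → p = 0.4, d = −0.75 ln(1 − 0.533333) = 0.571605 ≈ 0.5716.
Y–Z: 13/30 sites differ → p ≈ 0.433333, d = −0.75 ln(1 − 0.577777) = 0.646666 ≈ 0.6467.

d(X,Y) = 0.7301, d(X,Z) = 0.5716, d(Y,Z) = 0.6467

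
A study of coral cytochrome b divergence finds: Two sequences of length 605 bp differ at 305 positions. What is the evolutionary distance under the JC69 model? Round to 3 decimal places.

p = 305/605 ≈ 0.504132.
d = −(3/4) ln(1 − 4p/3) = −0.75 ln(1 − 0.672176) = −0.75 ln(0.327824)
  = −0.75 × (-1.115278) = 0.836459 substitutions/site.

0.836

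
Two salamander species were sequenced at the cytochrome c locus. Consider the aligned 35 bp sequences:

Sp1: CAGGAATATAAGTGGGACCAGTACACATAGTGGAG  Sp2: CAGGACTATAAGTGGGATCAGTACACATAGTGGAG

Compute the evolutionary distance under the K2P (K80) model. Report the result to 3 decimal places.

Of 35 sites, 1 differences are transitions and 1 are transversions, so P = 1/35 ≈ 0.028571 and Q = 1/35 ≈ 0.028571.
Under the Kimura two-parameter model, d = −½ ln(1 − 2P − Q) − ¼ ln(1 − 2Q).
1 − 2P − Q = 0.914287, giving −½ ln(0.914287) = 0.044805.
1 − 2Q = 0.942858, giving −¼ ln(0.942858) = 0.014710.
d = 0.044805 + 0.014710 = 0.059515.

0.060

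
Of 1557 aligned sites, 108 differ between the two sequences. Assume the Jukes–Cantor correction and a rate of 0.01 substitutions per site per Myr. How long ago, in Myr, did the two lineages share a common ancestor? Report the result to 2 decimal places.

3.64

p = 108/1557 ≈ 0.069364.
d = −(3/4) ln(1 − 4p/3) = −0.75 ln(1 − 0.092485) = −0.75 ln(0.907515)
  = −0.75 × (-0.097045) = 0.072784 substitutions/site.
Under a molecular clock d = 2μt, so t = d/(2μ) = 0.072784 / (2 × 0.01) = 3.64 Myr.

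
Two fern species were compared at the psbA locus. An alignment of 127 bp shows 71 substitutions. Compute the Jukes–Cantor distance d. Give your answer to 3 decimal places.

p = 71/127 ≈ 0.559055.
d = −(3/4) ln(1 − 4p/3) = −0.75 ln(1 − 0.745407) = −0.75 ln(0.254593)
  = −0.75 × (-1.368089) = 1.026067 substitutions/site.

1.026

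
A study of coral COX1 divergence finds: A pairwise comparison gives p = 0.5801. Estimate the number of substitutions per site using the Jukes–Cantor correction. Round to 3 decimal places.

1.114

d = −(3/4) ln(1 − 4p/3) = −0.75 ln(1 − 0.773467) = −0.75 ln(0.226533)
  = −0.75 × (-1.484865) = 1.113649 substitutions/site.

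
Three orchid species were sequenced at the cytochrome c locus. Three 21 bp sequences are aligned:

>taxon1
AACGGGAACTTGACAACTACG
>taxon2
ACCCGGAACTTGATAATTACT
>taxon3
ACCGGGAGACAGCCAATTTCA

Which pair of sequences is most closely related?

taxon1–taxon2: 5/21 differ, p = 0.238, d = 0.286.
taxon1–taxon3: 9/21 differ, p = 0.429, d = 0.635.
taxon2–taxon3: 9/21 differ, p = 0.429, d = 0.635.
The smallest distance is between taxon1 and taxon2.

taxon1 and taxon2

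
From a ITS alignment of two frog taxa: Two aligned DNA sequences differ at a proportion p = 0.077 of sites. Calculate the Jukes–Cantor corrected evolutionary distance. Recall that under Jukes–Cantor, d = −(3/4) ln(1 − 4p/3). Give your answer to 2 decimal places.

0.08

d = −(3/4) ln(1 − 4p/3) = −0.75 ln(1 − 0.102667) = −0.75 ln(0.897333)
  = −0.75 × (-0.108328) = 0.081246 substitutions/site.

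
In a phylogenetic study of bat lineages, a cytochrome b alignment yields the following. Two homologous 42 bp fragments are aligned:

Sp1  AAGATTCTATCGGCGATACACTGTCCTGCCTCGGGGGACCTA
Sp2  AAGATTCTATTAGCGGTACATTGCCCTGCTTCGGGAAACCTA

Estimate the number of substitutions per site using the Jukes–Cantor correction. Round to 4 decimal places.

0.2197

The sequences differ at 8 of 42 sites (11, 12, 16, 21, 24, 30, 36, 37), so p = 8/42 ≈ 0.190476.
d = −(3/4) ln(1 − 4p/3) = −0.75 ln(1 − 0.253968) = −0.75 ln(0.746032)
  = −0.75 × (-0.292987) = 0.219740 substitutions/site.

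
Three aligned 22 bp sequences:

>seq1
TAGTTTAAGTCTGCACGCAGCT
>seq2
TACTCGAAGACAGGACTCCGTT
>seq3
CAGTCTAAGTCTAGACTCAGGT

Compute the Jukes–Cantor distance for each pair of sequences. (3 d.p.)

d(seq1,seq2) = 0.591, d(seq1,seq3) = 0.339, d(seq2,seq3) = 0.497

seq1–seq2: 9/22 sites differ → p ≈ 0.409091, d = −0.75 ln(1 − 0.545455) = 0.591344 ≈ 0.591.
seq1–seq3: 6/22 sites differ → p ≈ 0.272727, d = −0.75 ln(1 − 0.363636) = 0.338988 ≈ 0.339.
seq2–seq3: 8/22 sites differ → p ≈ 0.363636, d = −0.75 ln(1 − 0.484848) = 0.497470 ≈ 0.497.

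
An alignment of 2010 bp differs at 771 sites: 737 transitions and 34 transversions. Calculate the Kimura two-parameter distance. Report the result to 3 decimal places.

0.702

P = 737/2010 ≈ 0.366667 and Q = 34/2010 ≈ 0.016915.
Under the Kimura two-parameter model, d = −½ ln(1 − 2P − Q) − ¼ ln(1 − 2Q).
1 − 2P − Q = 0.249751, giving −½ ln(0.249751) = 0.693645.
1 − 2Q = 0.96617, giving −¼ ln(0.96617) = 0.008604.
d = 0.693645 + 0.008604 = 0.702249.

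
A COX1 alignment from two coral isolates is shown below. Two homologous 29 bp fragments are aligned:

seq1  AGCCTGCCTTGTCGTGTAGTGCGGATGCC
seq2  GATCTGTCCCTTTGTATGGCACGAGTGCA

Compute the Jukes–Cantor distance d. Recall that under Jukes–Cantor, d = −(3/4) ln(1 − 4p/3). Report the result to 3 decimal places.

The sequences differ at 15 of 29 sites, so p = 15/29 ≈ 0.517241.
d = −(3/4) ln(1 − 4p/3) = −0.75 ln(1 − 0.689655) = −0.75 ln(0.310345)
  = −0.75 × (-1.170071) = 0.877553 substitutions/site.

0.878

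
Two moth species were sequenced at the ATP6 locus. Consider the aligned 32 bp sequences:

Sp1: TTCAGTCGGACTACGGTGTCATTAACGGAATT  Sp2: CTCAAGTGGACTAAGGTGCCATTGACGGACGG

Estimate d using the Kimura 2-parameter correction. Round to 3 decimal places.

Of 32 sites, 5 differences are transitions and 5 are transversions, so P = 5/32 = 0.15625 and Q = 5/32 = 0.15625.
Under the Kimura two-parameter model, d = −½ ln(1 − 2P − Q) − ¼ ln(1 − 2Q).
1 − 2P − Q = 0.53125, giving −½ ln(0.53125) = 0.316261.
1 − 2Q = 0.6875, giving −¼ ln(0.6875) = 0.093673.
d = 0.316261 + 0.093673 = 0.409934.

0.410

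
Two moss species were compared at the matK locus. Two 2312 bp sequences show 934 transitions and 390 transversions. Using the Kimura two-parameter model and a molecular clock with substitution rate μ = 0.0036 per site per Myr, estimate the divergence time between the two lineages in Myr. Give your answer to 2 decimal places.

P = 934/2312 ≈ 0.403979 and Q = 390/2312 ≈ 0.168685.
Under the Kimura two-parameter model, d = −½ ln(1 − 2P − Q) − ¼ ln(1 − 2Q).
1 − 2P − Q = 0.023357, giving −½ ln(0.023357) = 1.878429.
1 − 2Q = 0.66263, giving −¼ ln(0.66263) = 0.102885.
d = 1.878429 + 0.102885 = 1.981314.
Under a molecular clock d = 2μt, so t = d/(2μ) = 1.981314 / (2 × 0.0036) = 275.18 Myr.

275.18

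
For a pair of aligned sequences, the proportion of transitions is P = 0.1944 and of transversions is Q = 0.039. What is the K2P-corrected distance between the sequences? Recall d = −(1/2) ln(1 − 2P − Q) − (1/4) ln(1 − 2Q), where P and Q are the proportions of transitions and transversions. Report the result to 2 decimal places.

0.30

Under the Kimura two-parameter model, d = −½ ln(1 − 2P − Q) − ¼ ln(1 − 2Q).
1 − 2P − Q = 0.5722, giving −½ ln(0.5722) = 0.279133.
1 − 2Q = 0.922, giving −¼ ln(0.922) = 0.020303.
d = 0.279133 + 0.020303 = 0.299436.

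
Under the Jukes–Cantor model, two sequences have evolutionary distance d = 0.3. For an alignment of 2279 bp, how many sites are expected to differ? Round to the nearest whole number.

Invert JC69: p = (3/4)(1 − e^(−4d/3)) = 0.75 × (1 − e^(-0.4)) = 0.75 × (1 − 0.670320) = 0.247260.
Expected differing sites = pL ≈ 0.247260 × 2279 = 563.50554 ≈ 564.

564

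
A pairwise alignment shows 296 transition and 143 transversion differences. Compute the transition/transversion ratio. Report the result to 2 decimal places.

R = 296/143 = 2.069930… ≈ 2.07 (to 2 d.p.).

2.07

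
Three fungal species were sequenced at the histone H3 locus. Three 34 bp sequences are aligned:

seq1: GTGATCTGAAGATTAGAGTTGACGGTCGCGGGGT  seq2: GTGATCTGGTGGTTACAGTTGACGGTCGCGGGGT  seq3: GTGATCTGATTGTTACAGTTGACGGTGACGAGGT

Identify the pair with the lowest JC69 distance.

seq1 and seq2

seq1–seq2: 4/34 differ, p = 0.118, d = 0.128.
seq1–seq3: 7/34 differ, p = 0.206, d = 0.241.
seq2–seq3: 5/34 differ, p = 0.147, d = 0.164.
The smallest distance is between seq1 and seq2.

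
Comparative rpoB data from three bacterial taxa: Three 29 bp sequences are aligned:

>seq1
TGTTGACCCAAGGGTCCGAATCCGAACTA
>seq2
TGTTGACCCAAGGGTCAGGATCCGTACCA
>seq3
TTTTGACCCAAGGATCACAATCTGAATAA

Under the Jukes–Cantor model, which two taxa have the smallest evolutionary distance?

seq1–seq2: 4/29 differ, p = 0.138, d = 0.152.
seq1–seq3: 7/29 differ, p = 0.241, d = 0.291.
seq2–seq3: 8/29 differ, p = 0.276, d = 0.344.
The smallest distance is between seq1 and seq2.

seq1 and seq2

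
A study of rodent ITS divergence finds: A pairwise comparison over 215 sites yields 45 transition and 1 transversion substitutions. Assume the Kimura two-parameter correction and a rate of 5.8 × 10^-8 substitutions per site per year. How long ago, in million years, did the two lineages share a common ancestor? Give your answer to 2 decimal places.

P = 45/215 ≈ 0.209302 and Q = 1/215 ≈ 0.004651.
Under the Kimura two-parameter model, d = −½ ln(1 − 2P − Q) − ¼ ln(1 − 2Q).
1 − 2P − Q = 0.576745, giving −½ ln(0.576745) = 0.275178.
1 − 2Q = 0.990698, giving −¼ ln(0.990698) = 0.002336.
d = 0.275178 + 0.002336 = 0.277514.
Under a molecular clock d = 2μt, so t = d/(2μ) = 0.277514 / (2 × 5.8 × 10^-8) = 2.39 million years.

2.39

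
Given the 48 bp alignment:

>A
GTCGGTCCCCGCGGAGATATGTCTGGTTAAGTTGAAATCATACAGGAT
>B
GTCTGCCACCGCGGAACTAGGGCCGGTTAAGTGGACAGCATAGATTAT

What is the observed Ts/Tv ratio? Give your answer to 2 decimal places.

0.27

Transitions are A↔G and C↔T; transversions are all other mismatches.
Transitions: 3. Transversions: 11.
R = 3/11 = 0.272727… ≈ 0.27 (to 2 d.p.).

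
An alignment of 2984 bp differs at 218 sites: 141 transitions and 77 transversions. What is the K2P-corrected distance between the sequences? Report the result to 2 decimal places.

0.08

P = 141/2984 ≈ 0.047252 and Q = 77/2984 ≈ 0.025804.
Under the Kimura two-parameter model, d = −½ ln(1 − 2P − Q) − ¼ ln(1 − 2Q).
1 − 2P − Q = 0.879692, giving −½ ln(0.879692) = 0.064092.
1 − 2Q = 0.948392, giving −¼ ln(0.948392) = 0.013247.
d = 0.064092 + 0.013247 = 0.077339.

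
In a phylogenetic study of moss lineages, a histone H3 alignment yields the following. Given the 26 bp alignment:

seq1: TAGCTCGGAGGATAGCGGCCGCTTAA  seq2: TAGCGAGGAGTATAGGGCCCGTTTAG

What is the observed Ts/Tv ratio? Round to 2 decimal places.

0.40

Transitions are A↔G and C↔T; transversions are all other mismatches.
Transitions: 2. Transversions: 5.
R = 2/5 = 0.40.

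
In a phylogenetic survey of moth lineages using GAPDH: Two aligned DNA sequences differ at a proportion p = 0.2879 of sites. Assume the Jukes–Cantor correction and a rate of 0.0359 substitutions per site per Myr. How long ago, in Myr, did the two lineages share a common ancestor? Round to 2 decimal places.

d = −(3/4) ln(1 − 4p/3) = −0.75 ln(1 − 0.383867) = −0.75 ln(0.616133)
  = −0.75 × (-0.484292) = 0.363219 substitutions/site.
Under a molecular clock d = 2μt, so t = d/(2μ) = 0.363219 / (2 × 0.0359) = 5.06 Myr.

5.06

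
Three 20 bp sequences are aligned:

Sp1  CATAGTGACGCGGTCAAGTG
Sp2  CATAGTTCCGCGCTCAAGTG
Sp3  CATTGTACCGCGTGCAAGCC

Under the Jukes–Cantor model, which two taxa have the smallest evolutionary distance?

Sp1–Sp2: 3/20 differ, p = 0.150, d = 0.167.
Sp1–Sp3: 7/20 differ, p = 0.350, d = 0.471.
Sp2–Sp3: 6/20 differ, p = 0.300, d = 0.383.
The smallest distance is between Sp1 and Sp2.

Sp1 and Sp2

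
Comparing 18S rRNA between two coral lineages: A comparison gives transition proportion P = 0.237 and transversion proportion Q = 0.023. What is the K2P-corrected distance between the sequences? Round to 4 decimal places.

Under the Kimura two-parameter model, d = −½ ln(1 − 2P − Q) − ¼ ln(1 − 2Q).
1 − 2P − Q = 0.503, giving −½ ln(0.503) = 0.343583.
1 − 2Q = 0.954, giving −¼ ln(0.954) = 0.011773.
d = 0.343583 + 0.011773 = 0.355356.

0.3554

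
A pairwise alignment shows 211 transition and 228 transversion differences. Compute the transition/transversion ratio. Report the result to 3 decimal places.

0.925

R = 211/228 = 0.925438… ≈ 0.925 (to 3 d.p.).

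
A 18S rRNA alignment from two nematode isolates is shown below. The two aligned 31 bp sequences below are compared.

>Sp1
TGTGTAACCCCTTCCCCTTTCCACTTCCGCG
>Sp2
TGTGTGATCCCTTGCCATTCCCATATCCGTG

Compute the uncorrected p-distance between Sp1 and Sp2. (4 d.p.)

The sequences differ at 8 of 31 positions (sites 6, 8, 14, 17, 20, 24, 25, 30).
p = 8/31 = 0.258064… ≈ 0.2581 (to 4 d.p.).

0.2581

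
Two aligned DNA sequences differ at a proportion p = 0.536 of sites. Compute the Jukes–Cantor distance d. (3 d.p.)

d = −(3/4) ln(1 − 4p/3) = −0.75 ln(1 − 0.714667) = −0.75 ln(0.285333)
  = −0.75 × (-1.254098) = 0.940574 substitutions/site.

0.941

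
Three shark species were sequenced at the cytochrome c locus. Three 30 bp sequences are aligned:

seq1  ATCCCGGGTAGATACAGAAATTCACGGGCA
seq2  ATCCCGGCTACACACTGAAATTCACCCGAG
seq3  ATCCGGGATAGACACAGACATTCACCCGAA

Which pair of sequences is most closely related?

seq1–seq2: 8/30 differ, p = 0.267, d = 0.330.
seq1–seq3: 7/30 differ, p = 0.233, d = 0.280.
seq2–seq3: 6/30 differ, p = 0.200, d = 0.233.
The smallest distance is between seq2 and seq3.

seq2 and seq3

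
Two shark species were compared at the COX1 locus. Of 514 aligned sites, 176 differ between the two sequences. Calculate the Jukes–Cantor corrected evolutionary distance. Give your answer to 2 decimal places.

p = 176/514 ≈ 0.342412.
d = −(3/4) ln(1 − 4p/3) = −0.75 ln(1 − 0.456549) = −0.75 ln(0.543451)
  = −0.75 × (-0.609816) = 0.457362 substitutions/site.

0.46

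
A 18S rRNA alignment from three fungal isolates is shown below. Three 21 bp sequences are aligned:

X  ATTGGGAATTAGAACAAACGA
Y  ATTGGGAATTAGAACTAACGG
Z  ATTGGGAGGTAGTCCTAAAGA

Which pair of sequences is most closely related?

X and Y

X–Y: 2/21 differ, p = 0.095, d = 0.102.
X–Z: 6/21 differ, p = 0.286, d = 0.360.
Y–Z: 6/21 differ, p = 0.286, d = 0.360.
The smallest distance is between X and Y.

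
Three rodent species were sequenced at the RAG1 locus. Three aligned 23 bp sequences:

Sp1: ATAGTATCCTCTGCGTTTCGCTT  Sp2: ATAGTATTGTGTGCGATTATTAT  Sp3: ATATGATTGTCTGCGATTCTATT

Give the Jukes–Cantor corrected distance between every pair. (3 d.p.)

Sp1–Sp2: 8/23 sites differ → p ≈ 0.347826, d = −0.75 ln(1 − 0.463768) = 0.467391 ≈ 0.467.
Sp1–Sp3: 7/23 sites differ → p ≈ 0.304348, d = −0.75 ln(1 − 0.405797) = 0.390401 ≈ 0.390.
Sp2–Sp3: 6/23 sites differ → p ≈ 0.26087, d = −0.75 ln(1 − 0.347827) = 0.320584 ≈ 0.321.

d(Sp1,Sp2) = 0.467, d(Sp1,Sp3) = 0.390, d(Sp2,Sp3) = 0.321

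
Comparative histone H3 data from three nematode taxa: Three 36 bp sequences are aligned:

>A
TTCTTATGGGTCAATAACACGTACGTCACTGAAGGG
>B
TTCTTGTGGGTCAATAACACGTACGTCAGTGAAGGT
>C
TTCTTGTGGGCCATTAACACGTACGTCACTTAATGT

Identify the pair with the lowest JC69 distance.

A and B

A–B: 3/36 differ, p = 0.083, d = 0.088.
A–C: 6/36 differ, p = 0.167, d = 0.188.
B–C: 5/36 differ, p = 0.139, d = 0.154.
The smallest distance is between A and B.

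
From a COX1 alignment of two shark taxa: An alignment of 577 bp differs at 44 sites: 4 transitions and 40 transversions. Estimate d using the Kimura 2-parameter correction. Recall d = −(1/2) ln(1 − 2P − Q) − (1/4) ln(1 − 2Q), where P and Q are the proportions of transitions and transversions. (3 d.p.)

0.081

P = 4/577 ≈ 0.006932 and Q = 40/577 ≈ 0.069324.
Under the Kimura two-parameter model, d = −½ ln(1 − 2P − Q) − ¼ ln(1 − 2Q).
1 − 2P − Q = 0.916812, giving −½ ln(0.916812) = 0.043426.
1 − 2Q = 0.861352, giving −¼ ln(0.861352) = 0.037313.
d = 0.043426 + 0.037313 = 0.080739.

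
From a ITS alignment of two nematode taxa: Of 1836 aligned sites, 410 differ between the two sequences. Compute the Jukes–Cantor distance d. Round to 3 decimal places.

0.265

p = 410/1836 ≈ 0.223312.
d = −(3/4) ln(1 − 4p/3) = −0.75 ln(1 − 0.297749) = −0.75 ln(0.702251)
  = −0.75 × (-0.353464) = 0.265098 substitutions/site.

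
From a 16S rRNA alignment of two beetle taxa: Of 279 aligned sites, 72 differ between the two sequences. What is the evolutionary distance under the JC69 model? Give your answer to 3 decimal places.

0.316

p = 72/279 ≈ 0.258065.
d = −(3/4) ln(1 − 4p/3) = −0.75 ln(1 − 0.344087) = −0.75 ln(0.655913)
  = −0.75 × (-0.421727) = 0.316295 substitutions/site.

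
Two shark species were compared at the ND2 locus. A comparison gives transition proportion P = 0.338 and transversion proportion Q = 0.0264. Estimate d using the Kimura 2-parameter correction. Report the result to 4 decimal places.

0.6196

Under the Kimura two-parameter model, d = −½ ln(1 − 2P − Q) − ¼ ln(1 − 2Q).
1 − 2P − Q = 0.2976, giving −½ ln(0.2976) = 0.606002.
1 − 2Q = 0.9472, giving −¼ ln(0.9472) = 0.013561.
d = 0.606002 + 0.013561 = 0.619563.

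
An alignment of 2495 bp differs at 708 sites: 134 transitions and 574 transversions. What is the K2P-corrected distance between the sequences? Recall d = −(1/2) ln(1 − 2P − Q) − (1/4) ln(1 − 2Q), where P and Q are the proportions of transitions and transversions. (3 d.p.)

P = 134/2495 ≈ 0.053707 and Q = 574/2495 ≈ 0.23006.
Under the Kimura two-parameter model, d = −½ ln(1 − 2P − Q) − ¼ ln(1 − 2Q).
1 − 2P − Q = 0.662526, giving −½ ln(0.662526) = 0.205848.
1 − 2Q = 0.53988, giving −¼ ln(0.53988) = 0.154102.
d = 0.205848 + 0.154102 = 0.359950.

0.360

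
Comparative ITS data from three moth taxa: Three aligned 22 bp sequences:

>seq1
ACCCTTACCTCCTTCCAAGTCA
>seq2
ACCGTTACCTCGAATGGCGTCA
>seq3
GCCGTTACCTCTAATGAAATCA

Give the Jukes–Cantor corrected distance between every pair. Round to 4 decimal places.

d(seq1,seq2) = 0.4975, d(seq1,seq3) = 0.4975, d(seq2,seq3) = 0.2708

seq1–seq2: 8/22 sites differ → p ≈ 0.363636, d = −0.75 ln(1 − 0.484848) = 0.497470 ≈ 0.4975.
seq1–seq3: 8/22 sites differ → p ≈ 0.363636, d = −0.75 ln(1 − 0.484848) = 0.497470 ≈ 0.4975.
seq2–seq3: 5/22 sites differ → p ≈ 0.227273, d = −0.75 ln(1 − 0.303031) = 0.270761 ≈ 0.2708.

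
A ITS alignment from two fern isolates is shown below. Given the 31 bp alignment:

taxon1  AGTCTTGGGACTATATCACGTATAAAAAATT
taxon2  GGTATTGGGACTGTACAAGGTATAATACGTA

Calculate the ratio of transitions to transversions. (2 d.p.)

Transitions are A↔G and C↔T; transversions are all other mismatches.
Transitions: 4. Transversions: 6.
R = 4/6 = 0.666666… ≈ 0.67 (to 2 d.p.).

0.67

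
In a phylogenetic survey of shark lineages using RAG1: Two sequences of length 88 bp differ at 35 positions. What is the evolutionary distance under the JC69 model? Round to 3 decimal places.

p = 35/88 ≈ 0.397727.
d = −(3/4) ln(1 − 4p/3) = −0.75 ln(1 − 0.530303) = −0.75 ln(0.469697)
  = −0.75 × (-0.755667) = 0.566750 substitutions/site.

0.567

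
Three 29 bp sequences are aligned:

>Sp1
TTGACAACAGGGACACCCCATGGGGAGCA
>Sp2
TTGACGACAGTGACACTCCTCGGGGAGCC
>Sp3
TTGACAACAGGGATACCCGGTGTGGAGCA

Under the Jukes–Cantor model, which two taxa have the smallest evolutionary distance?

Sp1 and Sp3

Sp1–Sp2: 6/29 differ, p = 0.207, d = 0.242.
Sp1–Sp3: 4/29 differ, p = 0.138, d = 0.152.
Sp2–Sp3: 9/29 differ, p = 0.310, d = 0.401.
The smallest distance is between Sp1 and Sp3.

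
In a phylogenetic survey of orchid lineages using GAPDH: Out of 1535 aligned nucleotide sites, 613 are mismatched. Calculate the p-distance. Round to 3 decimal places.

0.399

p = 613/1535 = 0.399348… ≈ 0.399 (to 3 d.p.).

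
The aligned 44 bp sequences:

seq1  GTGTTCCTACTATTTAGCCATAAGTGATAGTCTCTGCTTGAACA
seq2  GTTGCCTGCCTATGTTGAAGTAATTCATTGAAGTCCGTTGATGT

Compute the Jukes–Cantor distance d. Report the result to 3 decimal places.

The sequences differ at 24 of 44 sites, so p = 24/44 ≈ 0.545455.
d = −(3/4) ln(1 − 4p/3) = −0.75 ln(1 − 0.727273) = −0.75 ln(0.272727)
  = −0.75 × (-1.299284) = 0.974463 substitutions/site.

0.974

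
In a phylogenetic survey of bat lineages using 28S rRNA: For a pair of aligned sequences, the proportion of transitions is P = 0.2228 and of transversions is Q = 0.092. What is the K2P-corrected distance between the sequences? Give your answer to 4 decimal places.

0.4365

Under the Kimura two-parameter model, d = −½ ln(1 − 2P − Q) − ¼ ln(1 − 2Q).
1 − 2P − Q = 0.4624, giving −½ ln(0.4624) = 0.385662.
1 − 2Q = 0.816, giving −¼ ln(0.816) = 0.050835.
d = 0.385662 + 0.050835 = 0.436497.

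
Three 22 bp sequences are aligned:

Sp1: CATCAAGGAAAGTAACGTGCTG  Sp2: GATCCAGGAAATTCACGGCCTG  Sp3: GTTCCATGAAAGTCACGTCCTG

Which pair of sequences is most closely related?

Sp1–Sp2: 6/22 differ, p = 0.273, d = 0.339.
Sp1–Sp3: 6/22 differ, p = 0.273, d = 0.339.
Sp2–Sp3: 4/22 differ, p = 0.182, d = 0.208.
The smallest distance is between Sp2 and Sp3.

Sp2 and Sp3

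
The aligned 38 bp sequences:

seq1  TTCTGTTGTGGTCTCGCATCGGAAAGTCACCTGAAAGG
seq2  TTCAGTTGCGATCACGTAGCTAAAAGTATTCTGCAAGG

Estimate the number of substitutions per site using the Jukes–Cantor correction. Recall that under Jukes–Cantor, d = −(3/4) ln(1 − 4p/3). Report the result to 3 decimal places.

The sequences differ at 12 of 38 sites, so p = 12/38 ≈ 0.315789.
d = −(3/4) ln(1 − 4p/3) = −0.75 ln(1 − 0.421052) = −0.75 ln(0.578948)
  = −0.75 × (-0.546543) = 0.409907 substitutions/site.

0.410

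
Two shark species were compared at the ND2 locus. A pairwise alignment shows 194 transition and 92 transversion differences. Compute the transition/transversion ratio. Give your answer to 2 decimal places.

2.11

R = 194/92 = 2.108695… ≈ 2.11 (to 2 d.p.).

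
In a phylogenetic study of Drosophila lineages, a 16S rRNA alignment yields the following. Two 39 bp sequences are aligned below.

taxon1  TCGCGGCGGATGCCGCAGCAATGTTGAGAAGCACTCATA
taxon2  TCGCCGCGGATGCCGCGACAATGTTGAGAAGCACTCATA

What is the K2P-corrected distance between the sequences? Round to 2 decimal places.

Of 39 sites, 2 differences are transitions and 1 are transversions, so P = 2/39 ≈ 0.051282 and Q = 1/39 ≈ 0.025641.
Under the Kimura two-parameter model, d = −½ ln(1 − 2P − Q) − ¼ ln(1 − 2Q).
1 − 2P − Q = 0.871795, giving −½ ln(0.871795) = 0.068600.
1 − 2Q = 0.948718, giving −¼ ln(0.948718) = 0.013161.
d = 0.068600 + 0.013161 = 0.081761.

0.08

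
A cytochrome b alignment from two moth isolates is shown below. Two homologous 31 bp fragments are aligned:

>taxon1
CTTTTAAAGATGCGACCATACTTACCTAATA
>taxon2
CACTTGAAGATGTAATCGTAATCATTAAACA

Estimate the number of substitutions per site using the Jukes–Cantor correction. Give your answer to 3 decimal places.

0.614

The sequences differ at 13 of 31 sites, so p = 13/31 ≈ 0.419355.
d = −(3/4) ln(1 − 4p/3) = −0.75 ln(1 − 0.55914) = −0.75 ln(0.44086)
  = −0.75 × (-0.819028) = 0.614271 substitutions/site.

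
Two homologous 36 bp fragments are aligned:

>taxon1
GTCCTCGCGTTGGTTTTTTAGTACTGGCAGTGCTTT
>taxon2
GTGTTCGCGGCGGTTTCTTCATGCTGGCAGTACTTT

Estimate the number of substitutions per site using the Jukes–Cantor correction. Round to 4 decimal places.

The sequences differ at 9 of 36 sites (3, 4, 10, 11, 17, 20, 21, 23, 32), so p = 9/36 = 0.25.
d = −(3/4) ln(1 − 4p/3) = −0.75 ln(1 − 0.333333) = −0.75 ln(0.666667)
  = −0.75 × (-0.405465) = 0.304099 substitutions/site.

0.3041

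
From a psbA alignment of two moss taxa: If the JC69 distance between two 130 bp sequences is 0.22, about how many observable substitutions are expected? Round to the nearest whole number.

25

Invert JC69: p = (3/4)(1 − e^(−4d/3)) = 0.75 × (1 − e^(-0.293333)) = 0.75 × (1 − 0.745774) = 0.190670.
Expected differing sites = pL ≈ 0.190670 × 130 = 24.7871 ≈ 25.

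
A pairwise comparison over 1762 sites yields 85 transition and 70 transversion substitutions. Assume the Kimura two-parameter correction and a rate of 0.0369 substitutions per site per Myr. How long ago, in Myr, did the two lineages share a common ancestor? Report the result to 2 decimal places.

1.27

P = 85/1762 ≈ 0.048241 and Q = 70/1762 ≈ 0.039728.
Under the Kimura two-parameter model, d = −½ ln(1 − 2P − Q) − ¼ ln(1 − 2Q).
1 − 2P − Q = 0.86379, giving −½ ln(0.86379) = 0.073213.
1 − 2Q = 0.920544, giving −¼ ln(0.920544) = 0.020698.
d = 0.073213 + 0.020698 = 0.093911.
Under a molecular clock d = 2μt, so t = d/(2μ) = 0.093911 / (2 × 0.0369) = 1.27 Myr.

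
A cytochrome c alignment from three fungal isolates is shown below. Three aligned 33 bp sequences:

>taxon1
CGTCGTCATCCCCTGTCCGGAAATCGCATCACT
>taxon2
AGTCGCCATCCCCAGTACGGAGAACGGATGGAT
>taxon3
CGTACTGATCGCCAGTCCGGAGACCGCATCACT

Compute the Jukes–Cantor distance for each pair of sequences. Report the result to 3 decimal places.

d(taxon1,taxon2) = 0.388, d(taxon1,taxon3) = 0.249, d(taxon2,taxon3) = 0.497

taxon1–taxon2: 10/33 sites differ → p ≈ 0.30303, d = −0.75 ln(1 − 0.40404) = 0.388186 ≈ 0.388.
taxon1–taxon3: 7/33 sites differ → p ≈ 0.212121, d = −0.75 ln(1 − 0.282828) = 0.249330 ≈ 0.249.
taxon2–taxon3: 12/33 sites differ → p ≈ 0.363636, d = −0.75 ln(1 − 0.484848) = 0.497470 ≈ 0.497.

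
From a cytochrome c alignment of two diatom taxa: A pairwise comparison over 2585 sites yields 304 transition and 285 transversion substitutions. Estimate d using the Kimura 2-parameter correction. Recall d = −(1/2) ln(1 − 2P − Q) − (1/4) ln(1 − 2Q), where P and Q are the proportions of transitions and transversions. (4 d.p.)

0.2742

P = 304/2585 ≈ 0.117602 and Q = 285/2585 ≈ 0.110251.
Under the Kimura two-parameter model, d = −½ ln(1 − 2P − Q) − ¼ ln(1 − 2Q).
1 − 2P − Q = 0.654545, giving −½ ln(0.654545) = 0.211907.
1 − 2Q = 0.779498, giving −¼ ln(0.779498) = 0.062276.
d = 0.211907 + 0.062276 = 0.274183.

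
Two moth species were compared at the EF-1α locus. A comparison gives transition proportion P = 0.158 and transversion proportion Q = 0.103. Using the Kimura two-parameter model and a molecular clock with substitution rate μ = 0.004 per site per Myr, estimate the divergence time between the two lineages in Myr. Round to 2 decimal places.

41.15

Under the Kimura two-parameter model, d = −½ ln(1 − 2P − Q) − ¼ ln(1 − 2Q).
1 − 2P − Q = 0.581, giving −½ ln(0.581) = 0.271502.
1 − 2Q = 0.794, giving −¼ ln(0.794) = 0.057668.
d = 0.271502 + 0.057668 = 0.329170.
Under a molecular clock d = 2μt, so t = d/(2μ) = 0.329170 / (2 × 0.004) = 41.15 Myr.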